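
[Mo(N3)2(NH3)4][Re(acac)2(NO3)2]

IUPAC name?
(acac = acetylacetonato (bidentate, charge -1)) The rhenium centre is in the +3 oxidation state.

tetraamminediazidomolybdenum(III) bis(acetylacetonato)dinitratorhenate(III)

Re is given as +3; the anion's ligand charges sum to -4, so the complex anion is 1−.
A 1:1 salt means the cation carries the equal and opposite charge, 1+.
Cation: ligand charges sum to -2; for the ion to be 1+, Mo = +3.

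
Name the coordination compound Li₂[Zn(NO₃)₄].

The 2 lithium counter-ions carry a total charge of +2, so each complex ion is 2−.
Ligand charges: 4×nitrato (-1 each); total -4. So Zn + (-4) = 2−, giving Zn = +2.
The complex ion is anionic, so zinc takes the -ate form zincate(II).

lithium tetranitratozincate(II)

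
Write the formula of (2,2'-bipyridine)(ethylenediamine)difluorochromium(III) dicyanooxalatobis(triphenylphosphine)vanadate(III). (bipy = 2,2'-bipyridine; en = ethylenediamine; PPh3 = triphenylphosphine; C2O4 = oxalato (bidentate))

Cation [Cr…]: ligand charges -2, Cr(III) ⇒ ion charge 1+.
Anion [V…]: ligand charges -4, V(III) ⇒ ion charge 1−.
One 1+ cation balances one 1− anion.

[Cr(bipy)(en)F2][V(C2O4)(CN)2(PPh3)2]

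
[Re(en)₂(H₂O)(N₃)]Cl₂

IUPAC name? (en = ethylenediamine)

aquaazidobis(ethylenediamine)rhenium(III) chloride

The 2 chloride counter-ions carry a total charge of -2, so each complex ion is 2+.
Ligand charges: 2×ethylenediamine (neutral), 1×azido (-1 each), 1×aqua (neutral); total -1. So Re + (-1) = 2+, giving Re = +3.
Ligands are named alphabetically: aqua before azido before ethylenediamine.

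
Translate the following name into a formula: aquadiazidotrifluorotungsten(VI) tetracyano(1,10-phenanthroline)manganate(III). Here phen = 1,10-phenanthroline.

[WF3(H2O)(N3)2][Mn(CN)4(phen)]

Cation [W…]: ligand charges -5, W(VI) ⇒ ion charge 1+.
Anion [Mn…]: ligand charges -4, Mn(III) ⇒ ion charge 1−.
One 1+ cation balances one 1− anion.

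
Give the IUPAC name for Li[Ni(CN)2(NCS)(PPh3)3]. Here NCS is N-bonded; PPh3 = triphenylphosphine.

lithium dicyanoisothiocyanatotris(triphenylphosphine)nickelate(II)

The 1 lithium counter-ion carries a total charge of +1, so each complex ion is 1−.
Ligand charges: 2×cyano (-1 each), 1×isothiocyanato (-1 each), 3×triphenylphosphine (neutral); total -3. So Ni + (-3) = 1−, giving Ni = +2.
The complex ion is anionic, so nickel takes the -ate form nickelate(II).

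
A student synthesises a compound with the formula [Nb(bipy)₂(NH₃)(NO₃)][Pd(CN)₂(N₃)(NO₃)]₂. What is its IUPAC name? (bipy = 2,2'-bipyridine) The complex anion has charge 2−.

amminebis(2,2'-bipyridine)nitratoniobium(V) azidodicyanonitratopalladate(II)

The complex anion is given as 2−; its ligand charges sum to -4, so Pd = +2.
With 2 anions per cation, the cation must be 2×2 = 4+.
Cation: ligand charges sum to -1; for the ion to be 4+, Nb = +5.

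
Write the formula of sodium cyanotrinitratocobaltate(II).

Na2[Co(CN)(NO3)3]

Ligands: 1 cyano (CN, -1), 3 nitrato (NO3, -1). Ligand charge sum = -4.
Charge balance with sodium (+1) requires 1 complex ion per 2 sodium.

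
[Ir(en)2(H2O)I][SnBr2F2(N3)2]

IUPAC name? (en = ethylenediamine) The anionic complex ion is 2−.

Both ions are complex: the cation is named first with the plain metal name, the anion second with the -ate form; each ion's ligands are alphabetised independently.
The complex anion is given as 2−; its ligand charges sum to -6, so Sn = +4.
A 1:1 salt means the cation carries the equal and opposite charge, 2+.
Cation: ligand charges sum to -1; for the ion to be 2+, Ir = +3.

aquabis(ethylenediamine)iodoiridium(III) diazidodibromodifluorostannate(IV)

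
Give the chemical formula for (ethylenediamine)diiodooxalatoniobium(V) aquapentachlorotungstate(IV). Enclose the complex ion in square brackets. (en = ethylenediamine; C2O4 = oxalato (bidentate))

Cation [Nb…]: ligand charges -4, Nb(V) ⇒ ion charge 1+.
Anion [W…]: ligand charges -5, W(IV) ⇒ ion charge 1−.

[Nb(C2O4)(en)I2][WCl5(H2O)]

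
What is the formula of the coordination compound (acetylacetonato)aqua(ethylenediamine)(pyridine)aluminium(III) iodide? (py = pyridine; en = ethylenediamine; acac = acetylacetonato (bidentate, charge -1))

[Al(acac)(en)(H2O)(py)]I2

Ligands: 1 pyridine (py, neutral), 1 ethylenediamine (en, neutral), 1 aqua (H2O, neutral), 1 acetylacetonato (acac, -1). Ligand charge sum = -1.
With Al in oxidation state +3, the complex ion is [Al...]^2+.
Charge balance with iodide (-1) requires 1 complex ion per 2 iodide.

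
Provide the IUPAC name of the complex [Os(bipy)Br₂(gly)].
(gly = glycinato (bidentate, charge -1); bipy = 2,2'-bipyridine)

(2,2'-bipyridine)dibromo(glycinato)osmium(III)

There is no counter-ion, so the complex is neutral overall.
Ligand charges: 2×bromo (-1 each), 1×glycinato (-1 each), 1×2,2'-bipyridine (neutral); total -3. So Os + (-3) = 0, giving Os = +3.
Ligands are named alphabetically: bipyridine before bromo before glycinato.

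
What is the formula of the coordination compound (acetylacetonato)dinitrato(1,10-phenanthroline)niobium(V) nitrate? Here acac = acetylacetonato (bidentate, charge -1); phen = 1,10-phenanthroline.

[Nb(acac)(NO3)2(phen)](NO3)2

Ligands: 1 acetylacetonato (acac, -1), 1 1,10-phenanthroline (phen, neutral), 2 nitrato (NO3, -1). Ligand charge sum = -3.
With Nb in oxidation state +5, the complex ion is [Nb...]^2+.
Charge balance with nitrate (-1) requires 1 complex ion per 2 nitrate.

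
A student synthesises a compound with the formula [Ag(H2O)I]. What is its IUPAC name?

There is no counter-ion, so the complex is neutral overall.
Ligand charges: 1×aqua (neutral), 1×iodo (-1 each); total -1. So Ag + (-1) = 0, giving Ag = +1.
Ligands are named alphabetically: aqua before iodo.

aquaiodosilver(I)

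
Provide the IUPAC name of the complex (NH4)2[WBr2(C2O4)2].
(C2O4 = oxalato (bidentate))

ammonium dibromodioxalatotungstate(IV)

The 2 ammonium counter-ions carry a total charge of +2, so each complex ion is 2−.
Ligand charges: 2×bromo (-1 each), 2×oxalato (-2 each); total -6. So W + (-6) = 2−, giving W = +4.
Ligands are named alphabetically: bromo before oxalato.
The complex ion is anionic, so tungsten takes the -ate form tungstate(IV).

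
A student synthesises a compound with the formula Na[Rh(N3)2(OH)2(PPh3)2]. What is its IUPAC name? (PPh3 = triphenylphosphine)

The 1 sodium counter-ion carries a total charge of +1, so each complex ion is 1−.
Ligand charges: 2×hydroxo (-1 each), 2×azido (-1 each), 2×triphenylphosphine (neutral); total -4. So Rh + (-4) = 1−, giving Rh = +3.
Ligands are named alphabetically: azido before hydroxo before triphenylphosphine.
The complex ion is anionic, so rhodium takes the -ate form rhodate(III).

sodium diazidodihydroxobis(triphenylphosphine)rhodate(III)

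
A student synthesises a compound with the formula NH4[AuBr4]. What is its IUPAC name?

ammonium tetrabromoaurate(III)

The 1 ammonium counter-ion carries a total charge of +1, so each complex ion is 1−.
Ligand charges: 4×bromo (-1 each); total -4. So Au + (-4) = 1−, giving Au = +3.
The complex ion is anionic, so gold takes the -ate form aurate(III).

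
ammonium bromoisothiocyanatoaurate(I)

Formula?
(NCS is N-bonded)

NH4[AuBr(NCS)]

Ligands: 1 isothiocyanato (NCS, -1), 1 bromo (Br, -1). Ligand charge sum = -2.
With Au in oxidation state +1, the complex ion is [Au...]^1−.
Charge balance with ammonium (+1) requires 1 complex ion per 1 ammonium.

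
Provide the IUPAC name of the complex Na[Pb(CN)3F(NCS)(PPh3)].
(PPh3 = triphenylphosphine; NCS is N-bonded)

sodium tricyanofluoroisothiocyanato(triphenylphosphine)plumbate(IV)

The 1 sodium counter-ion carries a total charge of +1, so each complex ion is 1−.
Ligand charges: 1×fluoro (-1 each), 3×cyano (-1 each), 1×triphenylphosphine (neutral), 1×isothiocyanato (-1 each); total -5. So Pb + (-5) = 1−, giving Pb = +4.
Ligands are named alphabetically: cyano before fluoro before isothiocyanato before triphenylphosphine.
The complex ion is anionic, so lead takes the -ate form plumbate(IV).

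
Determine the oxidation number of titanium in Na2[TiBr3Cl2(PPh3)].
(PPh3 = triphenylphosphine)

+3

2 sodium outside the brackets (+1 each) → the complex ion is 2−.
Ligand charges: 2×Cl = -2; 1×PPh3 neutral; 3×Br = -3; sum -5.
Ti + (-5) = 2− ⇒ Ti is +3.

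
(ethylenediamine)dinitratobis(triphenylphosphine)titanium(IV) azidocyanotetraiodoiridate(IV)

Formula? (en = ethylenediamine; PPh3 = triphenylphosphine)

Cation [Ti…]: ligand charges -2, Ti(IV) ⇒ ion charge 2+.
Anion [Ir…]: ligand charges -6, Ir(IV) ⇒ ion charge 2−.
One 2+ cation balances one 2− anion.

[Ti(en)(NO3)2(PPh3)2][Ir(CN)I4(N3)]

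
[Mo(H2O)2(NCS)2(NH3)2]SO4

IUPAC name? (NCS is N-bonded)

The 1 sulfate counter-ion carries a total charge of -2, so each complex ion is 2+.
Ligand charges: 2×isothiocyanato (-1 each), 2×ammine (neutral), 2×aqua (neutral); total -2. So Mo + (-2) = 2+, giving Mo = +4.
Ligands are named alphabetically: ammine before aqua before isothiocyanato.

diamminediaquadiisothiocyanatomolybdenum(IV) sulfate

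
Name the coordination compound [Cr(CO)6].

There is no counter-ion, so the complex is neutral overall.
Ligand charges: 6×carbonyl (neutral); total 0. So Cr + (0) = 0, giving Cr = 0.

hexacarbonylchromium(0)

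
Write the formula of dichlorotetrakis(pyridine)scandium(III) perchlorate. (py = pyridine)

Ligands: 4 pyridine (py, neutral), 2 chloro (Cl, -1). Ligand charge sum = -2.
With Sc in oxidation state +3, the complex ion is [Sc...]^1+.
Charge balance with perchlorate (-1) requires 1 complex ion per 1 perchlorate.

[ScCl2(py)4]ClO4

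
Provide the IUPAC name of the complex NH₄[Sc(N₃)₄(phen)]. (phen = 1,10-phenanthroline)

The 1 ammonium counter-ion carries a total charge of +1, so each complex ion is 1−.
Ligand charges: 4×azido (-1 each), 1×1,10-phenanthroline (neutral); total -4. So Sc + (-4) = 1−, giving Sc = +3.
Ligands are named alphabetically: azido before phenanthroline.
The complex ion is anionic, so scandium takes the -ate form scandate(III).

ammonium tetraazido(1,10-phenanthroline)scandate(III)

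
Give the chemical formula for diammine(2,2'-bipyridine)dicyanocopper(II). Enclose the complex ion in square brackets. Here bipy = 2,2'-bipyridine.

[Cu(bipy)(CN)2(NH3)2]

Ligands: 2 ammine (NH3, neutral), 1 2,2'-bipyridine (bipy, neutral), 2 cyano (CN, -1). Ligand charge sum = -2.
With Cu in oxidation state +2, the complex ion is [Cu...].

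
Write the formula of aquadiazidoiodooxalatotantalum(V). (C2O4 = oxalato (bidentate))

[Ta(C2O4)(H2O)I(N3)2]

Ligands: 1 oxalato (C2O4, -2), 2 azido (N3, -1), 1 aqua (H2O, neutral), 1 iodo (I, -1). Ligand charge sum = -5.
With Ta in oxidation state +5, the complex ion is [Ta...].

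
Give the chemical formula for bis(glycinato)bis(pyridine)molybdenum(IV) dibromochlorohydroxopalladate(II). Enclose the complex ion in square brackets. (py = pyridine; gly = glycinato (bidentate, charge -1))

Cation [Mo…]: ligand charges -2, Mo(IV) ⇒ ion charge 2+.
Anion [Pd…]: ligand charges -4, Pd(II) ⇒ ion charge 2−.
One 2+ cation balances one 2− anion.

[Mo(gly)2(py)2][PdBr2Cl(OH)]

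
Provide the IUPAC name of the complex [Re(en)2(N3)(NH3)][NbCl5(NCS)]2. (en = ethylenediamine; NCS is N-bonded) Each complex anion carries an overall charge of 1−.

Both ions are complex: the cation is named first with the plain metal name, the anion second with the -ate form; each ion's ligands are alphabetised independently.
The complex anion is given as 1−; its ligand charges sum to -6, so Nb = +5.
With 2 anions per cation, the cation must be 2×1 = 2+.
Cation: ligand charges sum to -1; for the ion to be 2+, Re = +3.

ammineazidobis(ethylenediamine)rhenium(III) pentachloroisothiocyanatoniobate(V)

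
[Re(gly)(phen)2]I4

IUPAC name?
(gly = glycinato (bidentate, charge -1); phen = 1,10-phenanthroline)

The 4 iodide counter-ions carry a total charge of -4, so each complex ion is 4+.
Ligand charges: 1×glycinato (-1 each), 2×1,10-phenanthroline (neutral); total -1. So Re + (-1) = 4+, giving Re = +5.
Ligands are named alphabetically: glycinato before phenanthroline.

(glycinato)bis(1,10-phenanthroline)rhenium(V) iodide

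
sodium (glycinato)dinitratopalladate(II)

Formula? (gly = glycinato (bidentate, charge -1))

Ligands: 2 nitrato (NO3, -1), 1 glycinato (gly, -1). Ligand charge sum = -3.
With Pd in oxidation state +2, the complex ion is [Pd...]^1−.
Charge balance with sodium (+1) requires 1 complex ion per 1 sodium.

Na[Pd(gly)(NO3)2]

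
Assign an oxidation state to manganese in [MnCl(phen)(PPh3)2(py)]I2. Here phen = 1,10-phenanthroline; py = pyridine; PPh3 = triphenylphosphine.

+3

2 iodide outside the brackets (-1 each) → the complex ion is 2+.
Ligand charges: 1×phen neutral; 1×py neutral; 2×PPh3 neutral; 1×Cl = -1; sum -1.
Mn + (-1) = 2+ ⇒ Mn is +3.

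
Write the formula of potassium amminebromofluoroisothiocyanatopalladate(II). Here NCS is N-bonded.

K[PdBrF(NCS)(NH3)]

Ligands: 1 bromo (Br, -1), 1 ammine (NH3, neutral), 1 isothiocyanato (NCS, -1), 1 fluoro (F, -1). Ligand charge sum = -3.
Charge balance with potassium (+1) requires 1 complex ion per 1 potassium.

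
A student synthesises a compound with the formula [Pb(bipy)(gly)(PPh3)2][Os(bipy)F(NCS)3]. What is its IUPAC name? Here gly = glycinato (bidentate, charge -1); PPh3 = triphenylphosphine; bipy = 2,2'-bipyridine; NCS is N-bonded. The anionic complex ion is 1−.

(2,2'-bipyridine)(glycinato)bis(triphenylphosphine)lead(II) (2,2'-bipyridine)fluorotriisothiocyanatoosmate(III)

Both ions are complex: the cation is named first with the plain metal name, the anion second with the -ate form; each ion's ligands are alphabetised independently.
The complex anion is given as 1−; its ligand charges sum to -4, so Os = +3.
A 1:1 salt means the cation carries the equal and opposite charge, 1+.
Cation: ligand charges sum to -1; for the ion to be 1+, Pb = +2.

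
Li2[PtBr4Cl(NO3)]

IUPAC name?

lithium tetrabromochloronitratoplatinate(IV)

The 2 lithium counter-ions carry a total charge of +2, so each complex ion is 2−.
Ligand charges: 4×bromo (-1 each), 1×chloro (-1 each), 1×nitrato (-1 each); total -6. So Pt + (-6) = 2−, giving Pt = +4.
Ligands are named alphabetically: bromo before chloro before nitrato.
The complex ion is anionic, so platinum takes the -ate form platinate(IV).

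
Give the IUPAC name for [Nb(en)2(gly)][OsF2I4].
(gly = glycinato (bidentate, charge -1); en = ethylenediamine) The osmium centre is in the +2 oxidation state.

Os is given as +2; the anion's ligand charges sum to -6, so the complex anion is 4−.
A 1:1 salt means the cation carries the equal and opposite charge, 4+.
Cation: ligand charges sum to -1; for the ion to be 4+, Nb = +5.

bis(ethylenediamine)(glycinato)niobium(V) difluorotetraiodoosmate(II)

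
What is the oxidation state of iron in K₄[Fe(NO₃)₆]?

+2

4 potassium outside the brackets (+1 each) → the complex ion is 4−.
Ligand charges: 6×NO3 = -6; sum -6.
Fe + (-6) = 4− ⇒ Fe is +2.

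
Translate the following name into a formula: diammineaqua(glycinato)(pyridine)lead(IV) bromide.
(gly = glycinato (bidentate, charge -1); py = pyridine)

[Pb(gly)(H2O)(NH3)2(py)]Br3

Ligands: 1 glycinato (gly, -1), 1 pyridine (py, neutral), 1 aqua (H2O, neutral), 2 ammine (NH3, neutral). Ligand charge sum = -1.
With Pb in oxidation state +4, the complex ion is [Pb...]^3+.
Charge balance with bromide (-1) requires 1 complex ion per 3 bromide.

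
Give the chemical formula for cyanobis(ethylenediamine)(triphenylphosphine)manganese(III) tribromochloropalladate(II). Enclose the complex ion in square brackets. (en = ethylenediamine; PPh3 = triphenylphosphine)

[Mn(CN)(en)2(PPh3)][PdBr3Cl]

Cation [Mn…]: ligand charges -1, Mn(III) ⇒ ion charge 2+.
Anion [Pd…]: ligand charges -4, Pd(II) ⇒ ion charge 2−.
One 2+ cation balances one 2− anion.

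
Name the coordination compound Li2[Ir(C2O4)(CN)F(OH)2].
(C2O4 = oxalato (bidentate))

The 2 lithium counter-ions carry a total charge of +2, so each complex ion is 2−.
Ligand charges: 1×oxalato (-2 each), 1×fluoro (-1 each), 2×hydroxo (-1 each), 1×cyano (-1 each); total -6. So Ir + (-6) = 2−, giving Ir = +4.
Ligands are named alphabetically: cyano before fluoro before hydroxo before oxalato.
The complex ion is anionic, so iridium takes the -ate form iridate(IV).

lithium cyanofluorodihydroxooxalatoiridate(IV)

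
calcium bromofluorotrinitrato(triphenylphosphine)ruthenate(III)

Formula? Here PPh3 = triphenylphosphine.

Ligands: 1 fluoro (F, -1), 1 bromo (Br, -1), 1 triphenylphosphine (PPh3, neutral), 3 nitrato (NO3, -1). Ligand charge sum = -5.
Charge balance with calcium (+2) requires 1 complex ion per 1 calcium.

Ca[RuBrF(NO3)3(PPh3)]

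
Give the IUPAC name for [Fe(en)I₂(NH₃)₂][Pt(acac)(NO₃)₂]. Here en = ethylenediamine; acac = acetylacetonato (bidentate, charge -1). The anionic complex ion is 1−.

diammine(ethylenediamine)diiodoiron(III) (acetylacetonato)dinitratoplatinate(II)

The complex anion is given as 1−; its ligand charges sum to -3, so Pt = +2.
A 1:1 salt means the cation carries the equal and opposite charge, 1+.
Cation: ligand charges sum to -2; for the ion to be 1+, Fe = +3.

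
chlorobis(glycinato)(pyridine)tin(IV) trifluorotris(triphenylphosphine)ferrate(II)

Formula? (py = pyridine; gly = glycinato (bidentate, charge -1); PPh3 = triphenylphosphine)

Cation [Sn…]: ligand charges -3, Sn(IV) ⇒ ion charge 1+.
Anion [Fe…]: ligand charges -3, Fe(II) ⇒ ion charge 1−.
One 1+ cation balances one 1− anion.

[SnCl(gly)2(py)][FeF3(PPh3)3]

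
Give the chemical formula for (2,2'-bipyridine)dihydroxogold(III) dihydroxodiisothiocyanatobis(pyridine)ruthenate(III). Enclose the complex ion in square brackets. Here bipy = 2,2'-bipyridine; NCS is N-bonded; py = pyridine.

[Au(bipy)(OH)2][Ru(NCS)2(OH)2(py)2]

Cation [Au…]: ligand charges -2, Au(III) ⇒ ion charge 1+.
Anion [Ru…]: ligand charges -4, Ru(III) ⇒ ion charge 1−.
One 1+ cation balances one 1− anion.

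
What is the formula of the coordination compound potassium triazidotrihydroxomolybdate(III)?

Ligands: 3 hydroxo (OH, -1), 3 azido (N3, -1). Ligand charge sum = -6.
With Mo in oxidation state +3, the complex ion is [Mo...]^3−.
Charge balance with potassium (+1) requires 1 complex ion per 3 potassium.

K3[Mo(N3)3(OH)3]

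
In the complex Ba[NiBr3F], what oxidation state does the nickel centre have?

+2

1 barium outside the brackets (+2 each) → the complex ion is 2−.
Ligand charges: 3×Br = -3; 1×F = -1; sum -4.
Ni + (-4) = 2− ⇒ Ni is +2.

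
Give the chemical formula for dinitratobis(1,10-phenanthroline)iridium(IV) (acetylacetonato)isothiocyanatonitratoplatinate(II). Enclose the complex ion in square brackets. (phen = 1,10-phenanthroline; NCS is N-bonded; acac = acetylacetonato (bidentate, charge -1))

Cation [Ir…]: ligand charges -2, Ir(IV) ⇒ ion charge 2+.
Anion [Pt…]: ligand charges -3, Pt(II) ⇒ ion charge 1−.
One 2+ cation requires 2 of the 1− anion.

[Ir(NO3)2(phen)2][Pt(acac)(NCS)(NO3)]2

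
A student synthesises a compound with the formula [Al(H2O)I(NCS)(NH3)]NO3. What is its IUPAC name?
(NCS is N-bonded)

ammineaquaiodoisothiocyanatoaluminium(III) nitrate

The 1 nitrate counter-ion carries a total charge of -1, so each complex ion is 1+.
Ligand charges: 1×iodo (-1 each), 1×isothiocyanato (-1 each), 1×ammine (neutral), 1×aqua (neutral); total -2. So Al + (-2) = 1+, giving Al = +3.
Ligands are named alphabetically: ammine before aqua before iodo before isothiocyanato.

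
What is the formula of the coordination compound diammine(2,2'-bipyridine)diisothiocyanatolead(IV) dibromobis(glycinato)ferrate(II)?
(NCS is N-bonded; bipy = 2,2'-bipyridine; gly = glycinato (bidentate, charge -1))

[Pb(bipy)(NCS)2(NH3)2][FeBr2(gly)2]

Cation [Pb…]: ligand charges -2, Pb(IV) ⇒ ion charge 2+.
Anion [Fe…]: ligand charges -4, Fe(II) ⇒ ion charge 2−.
One 2+ cation balances one 2− anion.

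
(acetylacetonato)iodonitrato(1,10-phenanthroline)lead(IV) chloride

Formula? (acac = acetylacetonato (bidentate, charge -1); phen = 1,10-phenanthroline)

[Pb(acac)I(NO3)(phen)]Cl

Ligands: 1 nitrato (NO3, -1), 1 iodo (I, -1), 1 acetylacetonato (acac, -1), 1 1,10-phenanthroline (phen, neutral). Ligand charge sum = -3.
Charge balance with chloride (-1) requires 1 complex ion per 1 chloride.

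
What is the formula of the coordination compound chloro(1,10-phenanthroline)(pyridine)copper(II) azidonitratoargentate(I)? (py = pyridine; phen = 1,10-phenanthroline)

Cation [Cu…]: ligand charges -1, Cu(II) ⇒ ion charge 1+.
Anion [Ag…]: ligand charges -2, Ag(I) ⇒ ion charge 1−.
One 1+ cation balances one 1− anion.

[CuCl(phen)(py)][Ag(N3)(NO3)]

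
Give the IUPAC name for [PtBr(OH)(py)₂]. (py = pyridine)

There is no counter-ion, so the complex is neutral overall.
Ligand charges: 1×hydroxo (-1 each), 2×pyridine (neutral), 1×bromo (-1 each); total -2. So Pt + (-2) = 0, giving Pt = +2.
Ligands are named alphabetically: bromo before hydroxo before pyridine.

bromohydroxobis(pyridine)platinum(II)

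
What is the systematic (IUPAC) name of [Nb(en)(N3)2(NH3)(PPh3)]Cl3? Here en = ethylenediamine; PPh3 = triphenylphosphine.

The 3 chloride counter-ions carry a total charge of -3, so each complex ion is 3+.
Ligand charges: 1×ethylenediamine (neutral), 1×ammine (neutral), 2×azido (-1 each), 1×triphenylphosphine (neutral); total -2. So Nb + (-2) = 3+, giving Nb = +5.
Ligands are named alphabetically: ammine before azido before ethylenediamine before triphenylphosphine.

amminediazido(ethylenediamine)(triphenylphosphine)niobium(V) chloride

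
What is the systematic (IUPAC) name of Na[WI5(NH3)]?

The 1 sodium counter-ion carries a total charge of +1, so each complex ion is 1−.
Ligand charges: 5×iodo (-1 each), 1×ammine (neutral); total -5. So W + (-5) = 1−, giving W = +4.
The complex ion is anionic, so tungsten takes the -ate form tungstate(IV).

sodium amminepentaiodotungstate(IV)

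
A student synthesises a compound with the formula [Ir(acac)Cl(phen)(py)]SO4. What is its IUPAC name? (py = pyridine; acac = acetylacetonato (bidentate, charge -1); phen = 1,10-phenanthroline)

(acetylacetonato)chloro(1,10-phenanthroline)(pyridine)iridium(IV) sulfate

The 1 sulfate counter-ion carries a total charge of -2, so each complex ion is 2+.
Ligand charges: 1×chloro (-1 each), 1×pyridine (neutral), 1×acetylacetonato (-1 each), 1×1,10-phenanthroline (neutral); total -2. So Ir + (-2) = 2+, giving Ir = +4.
Ligands are named alphabetically: acetylacetonato before chloro before phenanthroline before pyridine.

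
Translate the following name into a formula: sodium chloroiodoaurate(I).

Ligands: 1 iodo (I, -1), 1 chloro (Cl, -1). Ligand charge sum = -2.
With Au in oxidation state +1, the complex ion is [Au...]^1−.
Charge balance with sodium (+1) requires 1 complex ion per 1 sodium.

Na[AuClI]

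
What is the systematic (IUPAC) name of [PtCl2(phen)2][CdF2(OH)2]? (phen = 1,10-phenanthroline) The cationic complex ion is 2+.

dichlorobis(1,10-phenanthroline)platinum(IV) difluorodihydroxocadmate(II)

Both ions are complex: the cation is named first with the plain metal name, the anion second with the -ate form; each ion's ligands are alphabetised independently.
The complex cation is given as 2+; its ligand charges sum to -2, so Pt = +4.
A 1:1 salt means the anion carries the equal and opposite charge, 2−.
Anion: ligand charges sum to -4; for the ion to be 2−, Cd = +2.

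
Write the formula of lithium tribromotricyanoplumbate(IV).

Ligands: 3 bromo (Br, -1), 3 cyano (CN, -1). Ligand charge sum = -6.
With Pb in oxidation state +4, the complex ion is [Pb...]^2−.
Charge balance with lithium (+1) requires 1 complex ion per 2 lithium.

Li2[PbBr3(CN)3]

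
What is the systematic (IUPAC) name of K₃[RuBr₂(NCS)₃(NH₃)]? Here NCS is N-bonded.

potassium amminedibromotriisothiocyanatoruthenate(II)

The 3 potassium counter-ions carry a total charge of +3, so each complex ion is 3−.
Ligand charges: 1×ammine (neutral), 2×bromo (-1 each), 3×isothiocyanato (-1 each); total -5. So Ru + (-5) = 3−, giving Ru = +2.
Ligands are named alphabetically: ammine before bromo before isothiocyanato.
The complex ion is anionic, so ruthenium takes the -ate form ruthenate(II).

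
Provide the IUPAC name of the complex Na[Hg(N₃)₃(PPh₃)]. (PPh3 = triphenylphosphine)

The 1 sodium counter-ion carries a total charge of +1, so each complex ion is 1−.
Ligand charges: 1×triphenylphosphine (neutral), 3×azido (-1 each); total -3. So Hg + (-3) = 1−, giving Hg = +2.
The complex ion is anionic, so mercury takes the -ate form mercurate(II).

sodium triazido(triphenylphosphine)mercurate(II)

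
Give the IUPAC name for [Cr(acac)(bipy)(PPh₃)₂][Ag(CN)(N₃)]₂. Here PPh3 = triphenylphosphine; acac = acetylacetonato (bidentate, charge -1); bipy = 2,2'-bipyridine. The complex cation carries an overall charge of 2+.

(acetylacetonato)(2,2'-bipyridine)bis(triphenylphosphine)chromium(III) azidocyanoargentate(I)

The complex cation is given as 2+; its ligand charges sum to -1, so Cr = +3.
With 2 anions per cation, each anion must be 2/2 = 1−.
Anion: ligand charges sum to -2; for the ion to be 1−, Ag = +1.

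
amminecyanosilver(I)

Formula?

[Ag(CN)(NH3)]

Ligands: 1 cyano (CN, -1), 1 ammine (NH3, neutral). Ligand charge sum = -1.
With Ag in oxidation state +1, the complex ion is [Ag...].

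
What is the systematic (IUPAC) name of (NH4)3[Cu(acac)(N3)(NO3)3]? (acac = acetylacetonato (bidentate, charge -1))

The 3 ammonium counter-ions carry a total charge of +3, so each complex ion is 3−.
Ligand charges: 1×azido (-1 each), 1×acetylacetonato (-1 each), 3×nitrato (-1 each); total -5. So Cu + (-5) = 3−, giving Cu = +2.
Ligands are named alphabetically: acetylacetonato before azido before nitrato.
The complex ion is anionic, so copper takes the -ate form cuprate(II).

ammonium (acetylacetonato)azidotrinitratocuprate(II)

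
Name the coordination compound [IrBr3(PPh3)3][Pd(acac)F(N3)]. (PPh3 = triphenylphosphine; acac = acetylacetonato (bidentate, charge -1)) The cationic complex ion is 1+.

Both ions are complex: the cation is named first with the plain metal name, the anion second with the -ate form; each ion's ligands are alphabetised independently.
The complex cation is given as 1+; its ligand charges sum to -3, so Ir = +4.
A 1:1 salt means the anion carries the equal and opposite charge, 1−.
Anion: ligand charges sum to -3; for the ion to be 1−, Pd = +2.

tribromotris(triphenylphosphine)iridium(IV) (acetylacetonato)azidofluoropalladate(II)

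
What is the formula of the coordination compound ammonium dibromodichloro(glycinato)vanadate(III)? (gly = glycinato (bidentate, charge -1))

(NH4)2[VBr2Cl2(gly)]

Ligands: 2 bromo (Br, -1), 1 glycinato (gly, -1), 2 chloro (Cl, -1). Ligand charge sum = -5.
With V in oxidation state +3, the complex ion is [V...]^2−.
Charge balance with ammonium (+1) requires 1 complex ion per 2 ammonium.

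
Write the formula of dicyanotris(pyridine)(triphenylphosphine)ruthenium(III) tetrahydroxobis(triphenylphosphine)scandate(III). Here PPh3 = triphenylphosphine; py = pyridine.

Cation [Ru…]: ligand charges -2, Ru(III) ⇒ ion charge 1+.
Anion [Sc…]: ligand charges -4, Sc(III) ⇒ ion charge 1−.
One 1+ cation balances one 1− anion.

[Ru(CN)2(PPh3)(py)3][Sc(OH)4(PPh3)2]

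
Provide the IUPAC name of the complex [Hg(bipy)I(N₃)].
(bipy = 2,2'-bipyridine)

azido(2,2'-bipyridine)iodomercury(II)

There is no counter-ion, so the complex is neutral overall.
Ligand charges: 1×2,2'-bipyridine (neutral), 1×iodo (-1 each), 1×azido (-1 each); total -2. So Hg + (-2) = 0, giving Hg = +2.
Ligands are named alphabetically: azido before bipyridine before iodo.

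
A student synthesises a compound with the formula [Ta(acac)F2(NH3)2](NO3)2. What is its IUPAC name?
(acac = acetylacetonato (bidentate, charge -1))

The 2 nitrate counter-ions carry a total charge of -2, so each complex ion is 2+.
Ligand charges: 2×fluoro (-1 each), 2×ammine (neutral), 1×acetylacetonato (-1 each); total -3. So Ta + (-3) = 2+, giving Ta = +5.
Ligands are named alphabetically: acetylacetonato before ammine before fluoro.

(acetylacetonato)diamminedifluorotantalum(V) nitrate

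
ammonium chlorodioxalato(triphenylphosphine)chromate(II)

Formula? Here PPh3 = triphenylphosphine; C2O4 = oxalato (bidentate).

Ligands: 1 chloro (Cl, -1), 1 triphenylphosphine (PPh3, neutral), 2 oxalato (C2O4, -2). Ligand charge sum = -5.
Charge balance with ammonium (+1) requires 1 complex ion per 3 ammonium.

(NH4)3[Cr(C2O4)2Cl(PPh3)]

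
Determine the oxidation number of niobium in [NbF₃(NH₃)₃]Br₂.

2 bromide outside the brackets (-1 each) → the complex ion is 2+.
Ligand charges: 3×F = -3; 3×NH3 neutral; sum -3.
Nb + (-3) = 2+ ⇒ Nb is +5.

+5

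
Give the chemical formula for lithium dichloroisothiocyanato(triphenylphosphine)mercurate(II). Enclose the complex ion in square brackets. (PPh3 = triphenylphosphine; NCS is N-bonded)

Li[HgCl2(NCS)(PPh3)]

Ligands: 1 triphenylphosphine (PPh3, neutral), 1 isothiocyanato (NCS, -1), 2 chloro (Cl, -1). Ligand charge sum = -3.
Charge balance with lithium (+1) requires 1 complex ion per 1 lithium.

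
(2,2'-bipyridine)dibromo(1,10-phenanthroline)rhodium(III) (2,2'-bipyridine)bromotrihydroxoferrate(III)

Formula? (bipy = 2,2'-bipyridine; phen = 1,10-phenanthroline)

[Rh(bipy)Br2(phen)][Fe(bipy)Br(OH)3]

Cation [Rh…]: ligand charges -2, Rh(III) ⇒ ion charge 1+.
Anion [Fe…]: ligand charges -4, Fe(III) ⇒ ion charge 1−.
One 1+ cation balances one 1− anion.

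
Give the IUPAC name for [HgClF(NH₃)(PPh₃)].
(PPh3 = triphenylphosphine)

amminechlorofluoro(triphenylphosphine)mercury(II)

There is no counter-ion, so the complex is neutral overall.
Ligand charges: 1×ammine (neutral), 1×fluoro (-1 each), 1×chloro (-1 each), 1×triphenylphosphine (neutral); total -2. So Hg + (-2) = 0, giving Hg = +2.
Ligands are named alphabetically: ammine before chloro before fluoro before triphenylphosphine.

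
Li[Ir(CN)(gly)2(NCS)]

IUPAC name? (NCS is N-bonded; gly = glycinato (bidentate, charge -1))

The 1 lithium counter-ion carries a total charge of +1, so each complex ion is 1−.
Ligand charges: 1×isothiocyanato (-1 each), 2×glycinato (-1 each), 1×cyano (-1 each); total -4. So Ir + (-4) = 1−, giving Ir = +3.
Ligands are named alphabetically: cyano before glycinato before isothiocyanato.
The complex ion is anionic, so iridium takes the -ate form iridate(III).

lithium cyanobis(glycinato)isothiocyanatoiridate(III)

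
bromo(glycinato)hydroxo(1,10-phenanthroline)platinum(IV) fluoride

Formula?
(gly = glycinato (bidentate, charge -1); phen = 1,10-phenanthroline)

Ligands: 1 glycinato (gly, -1), 1 1,10-phenanthroline (phen, neutral), 1 bromo (Br, -1), 1 hydroxo (OH, -1). Ligand charge sum = -3.
With Pt in oxidation state +4, the complex ion is [Pt...]^1+.
Charge balance with fluoride (-1) requires 1 complex ion per 1 fluoride.

[PtBr(gly)(OH)(phen)]F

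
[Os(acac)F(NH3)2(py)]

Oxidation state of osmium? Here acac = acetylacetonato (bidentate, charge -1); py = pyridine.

+2

No counter-ion: the bracketed complex is neutral.
Ligand charges: 1×acac = -1; 1×F = -1; 1×py neutral; 2×NH3 neutral; sum -2.
Os + (-2) = 0 ⇒ Os is +2.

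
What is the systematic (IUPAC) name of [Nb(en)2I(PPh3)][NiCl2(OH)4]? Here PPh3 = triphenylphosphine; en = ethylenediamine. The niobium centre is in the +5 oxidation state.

Both ions are complex: the cation is named first with the plain metal name, the anion second with the -ate form; each ion's ligands are alphabetised independently.
Nb is given as +5; the cation's ligand charges sum to -1, so the complex cation is 4+.
A 1:1 salt means the anion carries the equal and opposite charge, 4−.
Anion: ligand charges sum to -6; for the ion to be 4−, Ni = +2.

bis(ethylenediamine)iodo(triphenylphosphine)niobium(V) dichlorotetrahydroxonickelate(II)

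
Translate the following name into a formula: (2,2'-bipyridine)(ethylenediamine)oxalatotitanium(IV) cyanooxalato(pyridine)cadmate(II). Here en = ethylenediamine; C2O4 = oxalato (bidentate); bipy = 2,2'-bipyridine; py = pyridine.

[Ti(bipy)(C2O4)(en)][Cd(C2O4)(CN)(py)]2

Cation [Ti…]: ligand charges -2, Ti(IV) ⇒ ion charge 2+.
Anion [Cd…]: ligand charges -3, Cd(II) ⇒ ion charge 1−.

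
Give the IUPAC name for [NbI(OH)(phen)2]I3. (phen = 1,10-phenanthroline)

hydroxoiodobis(1,10-phenanthroline)niobium(V) iodide

The 3 iodide counter-ions carry a total charge of -3, so each complex ion is 3+.
Ligand charges: 2×1,10-phenanthroline (neutral), 1×iodo (-1 each), 1×hydroxo (-1 each); total -2. So Nb + (-2) = 3+, giving Nb = +5.
Ligands are named alphabetically: hydroxo before iodo before phenanthroline.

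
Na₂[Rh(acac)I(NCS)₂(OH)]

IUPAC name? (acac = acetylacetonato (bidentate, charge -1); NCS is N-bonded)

sodium (acetylacetonato)hydroxoiododiisothiocyanatorhodate(III)

The 2 sodium counter-ions carry a total charge of +2, so each complex ion is 2−.
Ligand charges: 1×acetylacetonato (-1 each), 2×isothiocyanato (-1 each), 1×iodo (-1 each), 1×hydroxo (-1 each); total -5. So Rh + (-5) = 2−, giving Rh = +3.
Ligands are named alphabetically: acetylacetonato before hydroxo before iodo before isothiocyanato.
The complex ion is anionic, so rhodium takes the -ate form rhodate(III).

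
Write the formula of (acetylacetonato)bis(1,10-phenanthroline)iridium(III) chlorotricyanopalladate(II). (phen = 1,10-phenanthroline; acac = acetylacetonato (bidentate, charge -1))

[Ir(acac)(phen)2][PdCl(CN)3]

Cation [Ir…]: ligand charges -1, Ir(III) ⇒ ion charge 2+.
Anion [Pd…]: ligand charges -4, Pd(II) ⇒ ion charge 2−.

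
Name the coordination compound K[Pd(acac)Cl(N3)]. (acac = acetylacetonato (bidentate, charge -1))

potassium (acetylacetonato)azidochloropalladate(II)

The 1 potassium counter-ion carries a total charge of +1, so each complex ion is 1−.
Ligand charges: 1×chloro (-1 each), 1×acetylacetonato (-1 each), 1×azido (-1 each); total -3. So Pd + (-3) = 1−, giving Pd = +2.
The complex ion is anionic, so palladium takes the -ate form palladate(II).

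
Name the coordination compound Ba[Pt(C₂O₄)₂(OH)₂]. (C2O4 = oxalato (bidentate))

The 1 barium counter-ion carries a total charge of +2, so each complex ion is 2−.
Ligand charges: 2×oxalato (-2 each), 2×hydroxo (-1 each); total -6. So Pt + (-6) = 2−, giving Pt = +4.
The complex ion is anionic, so platinum takes the -ate form platinate(IV).

barium dihydroxodioxalatoplatinate(IV)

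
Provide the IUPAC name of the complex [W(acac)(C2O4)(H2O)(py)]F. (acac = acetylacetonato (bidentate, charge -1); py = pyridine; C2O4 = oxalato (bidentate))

(acetylacetonato)aquaoxalato(pyridine)tungsten(IV) fluoride

The 1 fluoride counter-ion carries a total charge of -1, so each complex ion is 1+.
Ligand charges: 1×acetylacetonato (-1 each), 1×aqua (neutral), 1×pyridine (neutral), 1×oxalato (-2 each); total -3. So W + (-3) = 1+, giving W = +4.
Ligands are named alphabetically: acetylacetonato before aqua before oxalato before pyridine.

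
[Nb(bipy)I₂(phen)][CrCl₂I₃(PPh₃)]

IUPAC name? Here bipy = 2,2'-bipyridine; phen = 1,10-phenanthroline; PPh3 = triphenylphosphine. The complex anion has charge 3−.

Both ions are complex: the cation is named first with the plain metal name, the anion second with the -ate form; each ion's ligands are alphabetised independently.
The complex anion is given as 3−; its ligand charges sum to -5, so Cr = +2.
A 1:1 salt means the cation carries the equal and opposite charge, 3+.
Cation: ligand charges sum to -2; for the ion to be 3+, Nb = +5.

(2,2'-bipyridine)diiodo(1,10-phenanthroline)niobium(V) dichlorotriiodo(triphenylphosphine)chromate(II)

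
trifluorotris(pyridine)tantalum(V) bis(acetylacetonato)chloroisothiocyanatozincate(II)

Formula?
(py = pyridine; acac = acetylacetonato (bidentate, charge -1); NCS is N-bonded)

[TaF3(py)3][Zn(acac)2Cl(NCS)]

Cation [Ta…]: ligand charges -3, Ta(V) ⇒ ion charge 2+.
Anion [Zn…]: ligand charges -4, Zn(II) ⇒ ion charge 2−.
One 2+ cation balances one 2− anion.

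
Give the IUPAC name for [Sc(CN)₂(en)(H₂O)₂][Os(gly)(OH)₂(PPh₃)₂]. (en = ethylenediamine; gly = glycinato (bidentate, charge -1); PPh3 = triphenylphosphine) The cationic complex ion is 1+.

diaquadicyano(ethylenediamine)scandium(III) (glycinato)dihydroxobis(triphenylphosphine)osmate(II)

The complex cation is given as 1+; its ligand charges sum to -2, so Sc = +3.
A 1:1 salt means the anion carries the equal and opposite charge, 1−.
Anion: ligand charges sum to -3; for the ion to be 1−, Os = +2.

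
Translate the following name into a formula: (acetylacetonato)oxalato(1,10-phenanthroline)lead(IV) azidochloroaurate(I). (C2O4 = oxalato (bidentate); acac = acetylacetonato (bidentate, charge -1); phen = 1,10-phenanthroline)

[Pb(acac)(C2O4)(phen)][AuCl(N3)]

Cation [Pb…]: ligand charges -3, Pb(IV) ⇒ ion charge 1+.
Anion [Au…]: ligand charges -2, Au(I) ⇒ ion charge 1−.
One 1+ cation balances one 1− anion.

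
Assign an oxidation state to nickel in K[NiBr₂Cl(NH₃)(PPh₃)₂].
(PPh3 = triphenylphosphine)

+2

1 potassium outside the brackets (+1 each) → the complex ion is 1−.
Ligand charges: 2×Br = -2; 1×NH3 neutral; 2×PPh3 neutral; 1×Cl = -1; sum -3.
Ni + (-3) = 1− ⇒ Ni is +2.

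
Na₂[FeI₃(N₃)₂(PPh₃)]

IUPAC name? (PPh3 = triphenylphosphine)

The 2 sodium counter-ions carry a total charge of +2, so each complex ion is 2−.
Ligand charges: 1×triphenylphosphine (neutral), 2×azido (-1 each), 3×iodo (-1 each); total -5. So Fe + (-5) = 2−, giving Fe = +3.
Ligands are named alphabetically: azido before iodo before triphenylphosphine.
The complex ion is anionic, so iron takes the -ate form ferrate(III).

sodium diazidotriiodo(triphenylphosphine)ferrate(III)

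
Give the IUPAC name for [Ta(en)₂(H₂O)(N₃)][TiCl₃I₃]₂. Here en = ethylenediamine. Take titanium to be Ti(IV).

Both ions are complex: the cation is named first with the plain metal name, the anion second with the -ate form; each ion's ligands are alphabetised independently.
Ti is given as +4; the anion's ligand charges sum to -6, so the complex anion is 2−.
With 2 anions per cation, the cation must be 2×2 = 4+.
Cation: ligand charges sum to -1; for the ion to be 4+, Ta = +5.

aquaazidobis(ethylenediamine)tantalum(V) trichlorotriiodotitanate(IV)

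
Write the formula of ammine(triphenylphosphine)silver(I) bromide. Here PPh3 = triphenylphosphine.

Ligands: 1 triphenylphosphine (PPh3, neutral), 1 ammine (NH3, neutral). Ligand charge sum = 0.
With Ag in oxidation state +1, the complex ion is [Ag...]^1+.
Charge balance with bromide (-1) requires 1 complex ion per 1 bromide.

[Ag(NH3)(PPh3)]Br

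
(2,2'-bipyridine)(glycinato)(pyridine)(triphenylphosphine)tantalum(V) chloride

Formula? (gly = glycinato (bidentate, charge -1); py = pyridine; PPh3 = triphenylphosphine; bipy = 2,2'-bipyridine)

Ligands: 1 glycinato (gly, -1), 1 pyridine (py, neutral), 1 triphenylphosphine (PPh3, neutral), 1 2,2'-bipyridine (bipy, neutral). Ligand charge sum = -1.
With Ta in oxidation state +5, the complex ion is [Ta...]^4+.
Charge balance with chloride (-1) requires 1 complex ion per 4 chloride.

[Ta(bipy)(gly)(PPh3)(py)]Cl4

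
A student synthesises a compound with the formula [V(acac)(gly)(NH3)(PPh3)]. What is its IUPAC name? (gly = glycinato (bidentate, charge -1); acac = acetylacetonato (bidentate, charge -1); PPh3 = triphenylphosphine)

There is no counter-ion, so the complex is neutral overall.
Ligand charges: 1×glycinato (-1 each), 1×acetylacetonato (-1 each), 1×ammine (neutral), 1×triphenylphosphine (neutral); total -2. So V + (-2) = 0, giving V = +2.
Ligands are named alphabetically: acetylacetonato before ammine before glycinato before triphenylphosphine.

(acetylacetonato)ammine(glycinato)(triphenylphosphine)vanadium(II)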